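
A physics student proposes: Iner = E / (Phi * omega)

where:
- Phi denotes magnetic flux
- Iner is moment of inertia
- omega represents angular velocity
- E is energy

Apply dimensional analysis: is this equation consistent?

No

Phi (magnetic flux) has dimensions [I^-1 L^2 M T^-2].
Iner (moment of inertia) has dimensions [L^2 M].
omega (angular velocity) has dimensions [T^-1].
E (energy) has dimensions [L^2 M T^-2].

Left side: [L^2 M]
Right side: [I T]

The two sides have different dimensions, so the equation is NOT dimensionally consistent.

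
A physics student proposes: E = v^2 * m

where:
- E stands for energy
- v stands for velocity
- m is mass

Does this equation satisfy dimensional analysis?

Yes

E (energy) has dimensions [L^2 M T^-2].
v (velocity) has dimensions [L T^-1].
m (mass) has dimensions [M].

Left side: [L^2 M T^-2]
Right side: [L^2 M T^-2]

Both sides have the same dimensions, so the equation is dimensionally consistent.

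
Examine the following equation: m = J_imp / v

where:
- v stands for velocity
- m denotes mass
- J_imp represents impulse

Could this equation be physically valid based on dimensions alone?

Yes

v (velocity) has dimensions [L T^-1].
m (mass) has dimensions [M].
J_imp (impulse) has dimensions [L M T^-1].

Left side: [M]
Right side: [M]

Both sides have the same dimensions, so the equation is dimensionally consistent.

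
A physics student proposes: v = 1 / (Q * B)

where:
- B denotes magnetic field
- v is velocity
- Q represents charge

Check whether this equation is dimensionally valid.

No

B (magnetic field) has dimensions [I^-1 M T^-2].
v (velocity) has dimensions [L T^-1].
Q (charge) has dimensions [I T].

Left side: [L T^-1]
Right side: [M^-1 T]

The two sides have different dimensions, so the equation is NOT dimensionally consistent.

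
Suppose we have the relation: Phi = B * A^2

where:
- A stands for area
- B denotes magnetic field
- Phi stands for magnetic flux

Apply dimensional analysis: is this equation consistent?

No

A (area) has dimensions [L^2].
B (magnetic field) has dimensions [I^-1 M T^-2].
Phi (magnetic flux) has dimensions [I^-1 L^2 M T^-2].

Left side: [I^-1 L^2 M T^-2]
Right side: [I^-1 L^4 M T^-2]

The two sides have different dimensions, so the equation is NOT dimensionally consistent.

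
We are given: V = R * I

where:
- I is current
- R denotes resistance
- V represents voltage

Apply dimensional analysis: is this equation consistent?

Yes

I (current) has dimensions [I].
R (resistance) has dimensions [I^-2 L^2 M T^-3].
V (voltage) has dimensions [I^-1 L^2 M T^-3].

Left side: [I^-1 L^2 M T^-3]
Right side: [I^-1 L^2 M T^-3]

Both sides have the same dimensions, so the equation is dimensionally consistent.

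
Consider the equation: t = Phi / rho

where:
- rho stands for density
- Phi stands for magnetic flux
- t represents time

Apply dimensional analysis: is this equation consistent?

No

rho (density) has dimensions [L^-3 M].
Phi (magnetic flux) has dimensions [I^-1 L^2 M T^-2].
t (time) has dimensions [T].

Left side: [T]
Right side: [I^-1 L^5 T^-2]

The two sides have different dimensions, so the equation is NOT dimensionally consistent.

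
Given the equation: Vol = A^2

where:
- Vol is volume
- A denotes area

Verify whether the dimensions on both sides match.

No

Vol (volume) has dimensions [L^3].
A (area) has dimensions [L^2].

Left side: [L^3]
Right side: [L^4]

The two sides have different dimensions, so the equation is NOT dimensionally consistent.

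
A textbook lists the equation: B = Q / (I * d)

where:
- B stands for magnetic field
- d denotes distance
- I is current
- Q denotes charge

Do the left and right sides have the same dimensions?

No

B (magnetic field) has dimensions [I^-1 M T^-2].
d (distance) has dimensions [L].
I (current) has dimensions [I].
Q (charge) has dimensions [I T].

Left side: [I^-1 M T^-2]
Right side: [L^-1 T]

The two sides have different dimensions, so the equation is NOT dimensionally consistent.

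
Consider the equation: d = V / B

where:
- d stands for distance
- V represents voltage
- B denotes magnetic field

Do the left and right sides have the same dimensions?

No

d (distance) has dimensions [L].
V (voltage) has dimensions [I^-1 L^2 M T^-3].
B (magnetic field) has dimensions [I^-1 M T^-2].

Left side: [L]
Right side: [L^2 T^-1]

The two sides have different dimensions, so the equation is NOT dimensionally consistent.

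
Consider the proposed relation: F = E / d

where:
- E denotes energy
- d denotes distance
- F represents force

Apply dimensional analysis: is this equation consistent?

Yes

E (energy) has dimensions [L^2 M T^-2].
d (distance) has dimensions [L].
F (force) has dimensions [L M T^-2].

Left side: [L M T^-2]
Right side: [L M T^-2]

Both sides have the same dimensions, so the equation is dimensionally consistent.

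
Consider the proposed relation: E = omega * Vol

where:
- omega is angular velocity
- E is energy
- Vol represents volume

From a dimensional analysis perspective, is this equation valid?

No

omega (angular velocity) has dimensions [T^-1].
E (energy) has dimensions [L^2 M T^-2].
Vol (volume) has dimensions [L^3].

Left side: [L^2 M T^-2]
Right side: [L^3 T^-1]

The two sides have different dimensions, so the equation is NOT dimensionally consistent.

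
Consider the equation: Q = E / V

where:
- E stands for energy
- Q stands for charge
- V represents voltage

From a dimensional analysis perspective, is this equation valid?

Yes

E (energy) has dimensions [L^2 M T^-2].
Q (charge) has dimensions [I T].
V (voltage) has dimensions [I^-1 L^2 M T^-3].

Left side: [I T]
Right side: [I T]

Both sides have the same dimensions, so the equation is dimensionally consistent.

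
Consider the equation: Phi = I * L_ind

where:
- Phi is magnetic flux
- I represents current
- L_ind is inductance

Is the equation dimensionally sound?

Yes

Phi (magnetic flux) has dimensions [I^-1 L^2 M T^-2].
I (current) has dimensions [I].
L_ind (inductance) has dimensions [I^-2 L^2 M T^-2].

Left side: [I^-1 L^2 M T^-2]
Right side: [I^-1 L^2 M T^-2]

Both sides have the same dimensions, so the equation is dimensionally consistent.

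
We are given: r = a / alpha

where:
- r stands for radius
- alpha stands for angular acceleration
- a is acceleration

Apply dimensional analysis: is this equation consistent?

Yes

r (radius) has dimensions [L].
alpha (angular acceleration) has dimensions [T^-2].
a (acceleration) has dimensions [L T^-2].

Left side: [L]
Right side: [L]

Both sides have the same dimensions, so the equation is dimensionally consistent.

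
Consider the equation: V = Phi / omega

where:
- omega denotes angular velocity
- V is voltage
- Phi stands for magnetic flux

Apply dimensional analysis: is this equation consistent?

No

omega (angular velocity) has dimensions [T^-1].
V (voltage) has dimensions [I^-1 L^2 M T^-3].
Phi (magnetic flux) has dimensions [I^-1 L^2 M T^-2].

Left side: [I^-1 L^2 M T^-3]
Right side: [I^-1 L^2 M T^-1]

The two sides have different dimensions, so the equation is NOT dimensionally consistent.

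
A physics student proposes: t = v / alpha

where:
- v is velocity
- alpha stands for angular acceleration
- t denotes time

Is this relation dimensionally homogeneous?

No

v (velocity) has dimensions [L T^-1].
alpha (angular acceleration) has dimensions [T^-2].
t (time) has dimensions [T].

Left side: [T]
Right side: [L T]

The two sides have different dimensions, so the equation is NOT dimensionally consistent.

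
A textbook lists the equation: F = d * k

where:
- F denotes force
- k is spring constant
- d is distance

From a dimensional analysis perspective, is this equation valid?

Yes

F (force) has dimensions [L M T^-2].
k (spring constant) has dimensions [M T^-2].
d (distance) has dimensions [L].

Left side: [L M T^-2]
Right side: [L M T^-2]

Both sides have the same dimensions, so the equation is dimensionally consistent.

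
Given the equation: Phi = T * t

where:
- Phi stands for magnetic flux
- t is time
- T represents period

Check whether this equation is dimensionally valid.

No

Phi (magnetic flux) has dimensions [I^-1 L^2 M T^-2].
t (time) has dimensions [T].
T (period) has dimensions [T].

Left side: [I^-1 L^2 M T^-2]
Right side: [T^2]

The two sides have different dimensions, so the equation is NOT dimensionally consistent.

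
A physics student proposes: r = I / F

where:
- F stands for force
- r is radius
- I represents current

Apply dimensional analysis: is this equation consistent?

No

F (force) has dimensions [L M T^-2].
r (radius) has dimensions [L].
I (current) has dimensions [I].

Left side: [L]
Right side: [I L^-1 M^-1 T^2]

The two sides have different dimensions, so the equation is NOT dimensionally consistent.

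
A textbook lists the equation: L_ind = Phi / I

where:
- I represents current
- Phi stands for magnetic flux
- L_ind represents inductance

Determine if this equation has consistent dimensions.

Yes

I (current) has dimensions [I].
Phi (magnetic flux) has dimensions [I^-1 L^2 M T^-2].
L_ind (inductance) has dimensions [I^-2 L^2 M T^-2].

Left side: [I^-2 L^2 M T^-2]
Right side: [I^-2 L^2 M T^-2]

Both sides have the same dimensions, so the equation is dimensionally consistent.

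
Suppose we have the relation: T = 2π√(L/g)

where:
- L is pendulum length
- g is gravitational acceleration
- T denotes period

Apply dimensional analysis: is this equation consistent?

Yes

L (pendulum length) has dimensions [L].
g (gravitational acceleration) has dimensions [L T^-2].
T (period) has dimensions [T].

Left side: [T]
Right side: [T]

Both sides have the same dimensions, so the equation is dimensionally consistent.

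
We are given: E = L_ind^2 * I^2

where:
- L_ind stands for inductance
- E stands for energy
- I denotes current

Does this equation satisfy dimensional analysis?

No

L_ind (inductance) has dimensions [I^-2 L^2 M T^-2].
E (energy) has dimensions [L^2 M T^-2].
I (current) has dimensions [I].

Left side: [L^2 M T^-2]
Right side: [I^-2 L^4 M^2 T^-4]

The two sides have different dimensions, so the equation is NOT dimensionally consistent.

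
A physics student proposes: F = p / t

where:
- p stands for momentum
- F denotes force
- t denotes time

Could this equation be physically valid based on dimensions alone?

Yes

p (momentum) has dimensions [L M T^-1].
F (force) has dimensions [L M T^-2].
t (time) has dimensions [T].

Left side: [L M T^-2]
Right side: [L M T^-2]

Both sides have the same dimensions, so the equation is dimensionally consistent.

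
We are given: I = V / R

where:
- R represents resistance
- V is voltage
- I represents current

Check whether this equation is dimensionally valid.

Yes

R (resistance) has dimensions [I^-2 L^2 M T^-3].
V (voltage) has dimensions [I^-1 L^2 M T^-3].
I (current) has dimensions [I].

Left side: [I]
Right side: [I]

Both sides have the same dimensions, so the equation is dimensionally consistent.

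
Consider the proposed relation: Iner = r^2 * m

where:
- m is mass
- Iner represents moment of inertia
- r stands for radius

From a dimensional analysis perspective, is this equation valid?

Yes

m (mass) has dimensions [M].
Iner (moment of inertia) has dimensions [L^2 M].
r (radius) has dimensions [L].

Left side: [L^2 M]
Right side: [L^2 M]

Both sides have the same dimensions, so the equation is dimensionally consistent.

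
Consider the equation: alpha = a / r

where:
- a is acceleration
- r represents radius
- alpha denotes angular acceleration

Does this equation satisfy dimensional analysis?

Yes

a (acceleration) has dimensions [L T^-2].
r (radius) has dimensions [L].
alpha (angular acceleration) has dimensions [T^-2].

Left side: [T^-2]
Right side: [T^-2]

Both sides have the same dimensions, so the equation is dimensionally consistent.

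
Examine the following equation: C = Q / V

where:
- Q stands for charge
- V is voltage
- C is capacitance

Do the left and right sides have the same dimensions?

Yes

Q (charge) has dimensions [I T].
V (voltage) has dimensions [I^-1 L^2 M T^-3].
C (capacitance) has dimensions [I^2 L^-2 M^-1 T^4].

Left side: [I^2 L^-2 M^-1 T^4]
Right side: [I^2 L^-2 M^-1 T^4]

Both sides have the same dimensions, so the equation is dimensionally consistent.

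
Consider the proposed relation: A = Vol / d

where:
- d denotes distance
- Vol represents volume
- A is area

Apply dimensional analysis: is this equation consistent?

Yes

d (distance) has dimensions [L].
Vol (volume) has dimensions [L^3].
A (area) has dimensions [L^2].

Left side: [L^2]
Right side: [L^2]

Both sides have the same dimensions, so the equation is dimensionally consistent.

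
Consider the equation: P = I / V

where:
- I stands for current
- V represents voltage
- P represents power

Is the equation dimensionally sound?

No

I (current) has dimensions [I].
V (voltage) has dimensions [I^-1 L^2 M T^-3].
P (power) has dimensions [L^2 M T^-3].

Left side: [L^2 M T^-3]
Right side: [I^2 L^-2 M^-1 T^3]

The two sides have different dimensions, so the equation is NOT dimensionally consistent.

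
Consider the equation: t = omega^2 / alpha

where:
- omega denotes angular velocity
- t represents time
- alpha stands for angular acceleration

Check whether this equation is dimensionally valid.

No

omega (angular velocity) has dimensions [T^-1].
t (time) has dimensions [T].
alpha (angular acceleration) has dimensions [T^-2].

Left side: [T]
Right side: [dimensionless]

The two sides have different dimensions, so the equation is NOT dimensionally consistent.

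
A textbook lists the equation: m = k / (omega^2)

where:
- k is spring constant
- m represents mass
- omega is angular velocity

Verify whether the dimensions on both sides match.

Yes

k (spring constant) has dimensions [M T^-2].
m (mass) has dimensions [M].
omega (angular velocity) has dimensions [T^-1].

Left side: [M]
Right side: [M]

Both sides have the same dimensions, so the equation is dimensionally consistent.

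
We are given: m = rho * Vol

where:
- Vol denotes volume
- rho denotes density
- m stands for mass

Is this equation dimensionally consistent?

Yes

Vol (volume) has dimensions [L^3].
rho (density) has dimensions [L^-3 M].
m (mass) has dimensions [M].

Left side: [M]
Right side: [M]

Both sides have the same dimensions, so the equation is dimensionally consistent.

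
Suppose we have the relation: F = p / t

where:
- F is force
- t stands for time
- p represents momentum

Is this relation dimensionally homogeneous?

Yes

F (force) has dimensions [L M T^-2].
t (time) has dimensions [T].
p (momentum) has dimensions [L M T^-1].

Left side: [L M T^-2]
Right side: [L M T^-2]

Both sides have the same dimensions, so the equation is dimensionally consistent.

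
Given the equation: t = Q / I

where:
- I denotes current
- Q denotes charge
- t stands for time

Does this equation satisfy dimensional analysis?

Yes

I (current) has dimensions [I].
Q (charge) has dimensions [I T].
t (time) has dimensions [T].

Left side: [T]
Right side: [T]

Both sides have the same dimensions, so the equation is dimensionally consistent.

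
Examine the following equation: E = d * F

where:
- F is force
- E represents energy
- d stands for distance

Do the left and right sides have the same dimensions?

Yes

F (force) has dimensions [L M T^-2].
E (energy) has dimensions [L^2 M T^-2].
d (distance) has dimensions [L].

Left side: [L^2 M T^-2]
Right side: [L^2 M T^-2]

Both sides have the same dimensions, so the equation is dimensionally consistent.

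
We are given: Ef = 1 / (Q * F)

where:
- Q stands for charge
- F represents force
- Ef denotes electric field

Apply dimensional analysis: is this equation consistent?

No

Q (charge) has dimensions [I T].
F (force) has dimensions [L M T^-2].
Ef (electric field) has dimensions [I^-1 L M T^-3].

Left side: [I^-1 L M T^-3]
Right side: [I^-1 L^-1 M^-1 T]

The two sides have different dimensions, so the equation is NOT dimensionally consistent.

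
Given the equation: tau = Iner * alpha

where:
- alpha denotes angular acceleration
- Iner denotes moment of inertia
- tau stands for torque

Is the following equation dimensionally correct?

Yes

alpha (angular acceleration) has dimensions [T^-2].
Iner (moment of inertia) has dimensions [L^2 M].
tau (torque) has dimensions [L^2 M T^-2].

Left side: [L^2 M T^-2]
Right side: [L^2 M T^-2]

Both sides have the same dimensions, so the equation is dimensionally consistent.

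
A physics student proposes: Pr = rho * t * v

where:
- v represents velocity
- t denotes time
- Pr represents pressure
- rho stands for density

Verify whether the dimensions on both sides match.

No

v (velocity) has dimensions [L T^-1].
t (time) has dimensions [T].
Pr (pressure) has dimensions [L^-1 M T^-2].
rho (density) has dimensions [L^-3 M].

Left side: [L^-1 M T^-2]
Right side: [L^-2 M]

The two sides have different dimensions, so the equation is NOT dimensionally consistent.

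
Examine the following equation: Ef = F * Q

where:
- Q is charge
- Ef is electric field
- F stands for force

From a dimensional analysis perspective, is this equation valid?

No

Q (charge) has dimensions [I T].
Ef (electric field) has dimensions [I^-1 L M T^-3].
F (force) has dimensions [L M T^-2].

Left side: [I^-1 L M T^-3]
Right side: [I L M T^-1]

The two sides have different dimensions, so the equation is NOT dimensionally consistent.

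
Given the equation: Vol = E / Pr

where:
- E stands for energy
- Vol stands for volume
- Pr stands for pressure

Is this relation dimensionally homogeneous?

Yes

E (energy) has dimensions [L^2 M T^-2].
Vol (volume) has dimensions [L^3].
Pr (pressure) has dimensions [L^-1 M T^-2].

Left side: [L^3]
Right side: [L^3]

Both sides have the same dimensions, so the equation is dimensionally consistent.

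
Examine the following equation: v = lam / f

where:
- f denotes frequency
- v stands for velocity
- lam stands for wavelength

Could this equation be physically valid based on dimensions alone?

No

f (frequency) has dimensions [T^-1].
v (velocity) has dimensions [L T^-1].
lam (wavelength) has dimensions [L].

Left side: [L T^-1]
Right side: [L T]

The two sides have different dimensions, so the equation is NOT dimensionally consistent.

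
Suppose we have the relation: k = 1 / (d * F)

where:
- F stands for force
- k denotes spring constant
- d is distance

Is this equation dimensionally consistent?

No

F (force) has dimensions [L M T^-2].
k (spring constant) has dimensions [M T^-2].
d (distance) has dimensions [L].

Left side: [M T^-2]
Right side: [L^-2 M^-1 T^2]

The two sides have different dimensions, so the equation is NOT dimensionally consistent.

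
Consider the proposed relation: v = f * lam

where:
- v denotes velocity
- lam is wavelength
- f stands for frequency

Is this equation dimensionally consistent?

Yes

v (velocity) has dimensions [L T^-1].
lam (wavelength) has dimensions [L].
f (frequency) has dimensions [T^-1].

Left side: [L T^-1]
Right side: [L T^-1]

Both sides have the same dimensions, so the equation is dimensionally consistent.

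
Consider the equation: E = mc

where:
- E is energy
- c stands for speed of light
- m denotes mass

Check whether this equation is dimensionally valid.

No

E (energy) has dimensions [L^2 M T^-2].
c (speed of light) has dimensions [L T^-1].
m (mass) has dimensions [M].

Left side: [L^2 M T^-2]
Right side: [L M T^-1]

The two sides have different dimensions, so the equation is NOT dimensionally consistent.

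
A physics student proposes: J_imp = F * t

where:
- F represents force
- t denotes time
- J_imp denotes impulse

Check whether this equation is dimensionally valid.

Yes

F (force) has dimensions [L M T^-2].
t (time) has dimensions [T].
J_imp (impulse) has dimensions [L M T^-1].

Left side: [L M T^-1]
Right side: [L M T^-1]

Both sides have the same dimensions, so the equation is dimensionally consistent.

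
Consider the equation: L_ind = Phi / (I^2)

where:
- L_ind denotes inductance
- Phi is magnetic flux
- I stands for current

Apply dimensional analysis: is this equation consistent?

No

L_ind (inductance) has dimensions [I^-2 L^2 M T^-2].
Phi (magnetic flux) has dimensions [I^-1 L^2 M T^-2].
I (current) has dimensions [I].

Left side: [I^-2 L^2 M T^-2]
Right side: [I^-3 L^2 M T^-2]

The two sides have different dimensions, so the equation is NOT dimensionally consistent.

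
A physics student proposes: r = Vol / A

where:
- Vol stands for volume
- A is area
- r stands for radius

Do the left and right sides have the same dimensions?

Yes

Vol (volume) has dimensions [L^3].
A (area) has dimensions [L^2].
r (radius) has dimensions [L].

Left side: [L]
Right side: [L]

Both sides have the same dimensions, so the equation is dimensionally consistent.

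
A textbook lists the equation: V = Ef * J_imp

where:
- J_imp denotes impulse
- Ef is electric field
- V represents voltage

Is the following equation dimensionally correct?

No

J_imp (impulse) has dimensions [L M T^-1].
Ef (electric field) has dimensions [I^-1 L M T^-3].
V (voltage) has dimensions [I^-1 L^2 M T^-3].

Left side: [I^-1 L^2 M T^-3]
Right side: [I^-1 L^2 M^2 T^-4]

The two sides have different dimensions, so the equation is NOT dimensionally consistent.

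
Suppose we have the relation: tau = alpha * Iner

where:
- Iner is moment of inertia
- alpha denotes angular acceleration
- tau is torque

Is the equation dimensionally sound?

Yes

Iner (moment of inertia) has dimensions [L^2 M].
alpha (angular acceleration) has dimensions [T^-2].
tau (torque) has dimensions [L^2 M T^-2].

Left side: [L^2 M T^-2]
Right side: [L^2 M T^-2]

Both sides have the same dimensions, so the equation is dimensionally consistent.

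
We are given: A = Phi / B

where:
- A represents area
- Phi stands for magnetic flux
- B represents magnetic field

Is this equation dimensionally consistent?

Yes

A (area) has dimensions [L^2].
Phi (magnetic flux) has dimensions [I^-1 L^2 M T^-2].
B (magnetic field) has dimensions [I^-1 M T^-2].

Left side: [L^2]
Right side: [L^2]

Both sides have the same dimensions, so the equation is dimensionally consistent.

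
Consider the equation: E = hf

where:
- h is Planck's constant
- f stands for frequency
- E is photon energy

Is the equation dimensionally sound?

Yes

h (Planck's constant) has dimensions [L^2 M T^-1].
f (frequency) has dimensions [T^-1].
E (photon energy) has dimensions [L^2 M T^-2].

Left side: [L^2 M T^-2]
Right side: [L^2 M T^-2]

Both sides have the same dimensions, so the equation is dimensionally consistent.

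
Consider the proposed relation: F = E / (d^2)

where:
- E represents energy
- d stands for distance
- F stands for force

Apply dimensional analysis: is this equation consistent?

No

E (energy) has dimensions [L^2 M T^-2].
d (distance) has dimensions [L].
F (force) has dimensions [L M T^-2].

Left side: [L M T^-2]
Right side: [M T^-2]

The two sides have different dimensions, so the equation is NOT dimensionally consistent.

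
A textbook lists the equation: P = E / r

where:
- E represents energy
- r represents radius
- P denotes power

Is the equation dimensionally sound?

No

E (energy) has dimensions [L^2 M T^-2].
r (radius) has dimensions [L].
P (power) has dimensions [L^2 M T^-3].

Left side: [L^2 M T^-3]
Right side: [L M T^-2]

The two sides have different dimensions, so the equation is NOT dimensionally consistent.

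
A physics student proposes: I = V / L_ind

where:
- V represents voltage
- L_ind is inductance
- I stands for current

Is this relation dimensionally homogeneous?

No

V (voltage) has dimensions [I^-1 L^2 M T^-3].
L_ind (inductance) has dimensions [I^-2 L^2 M T^-2].
I (current) has dimensions [I].

Left side: [I]
Right side: [I T^-1]

The two sides have different dimensions, so the equation is NOT dimensionally consistent.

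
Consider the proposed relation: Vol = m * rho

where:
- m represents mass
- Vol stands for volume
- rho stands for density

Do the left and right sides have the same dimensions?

No

m (mass) has dimensions [M].
Vol (volume) has dimensions [L^3].
rho (density) has dimensions [L^-3 M].

Left side: [L^3]
Right side: [L^-3 M^2]

The two sides have different dimensions, so the equation is NOT dimensionally consistent.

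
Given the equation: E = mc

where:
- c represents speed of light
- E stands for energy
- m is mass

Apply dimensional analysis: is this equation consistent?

No

c (speed of light) has dimensions [L T^-1].
E (energy) has dimensions [L^2 M T^-2].
m (mass) has dimensions [M].

Left side: [L^2 M T^-2]
Right side: [L M T^-1]

The two sides have different dimensions, so the equation is NOT dimensionally consistent.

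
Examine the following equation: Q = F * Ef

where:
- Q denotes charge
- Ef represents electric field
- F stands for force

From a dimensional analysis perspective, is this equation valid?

No

Q (charge) has dimensions [I T].
Ef (electric field) has dimensions [I^-1 L M T^-3].
F (force) has dimensions [L M T^-2].

Left side: [I T]
Right side: [I^-1 L^2 M^2 T^-5]

The two sides have different dimensions, so the equation is NOT dimensionally consistent.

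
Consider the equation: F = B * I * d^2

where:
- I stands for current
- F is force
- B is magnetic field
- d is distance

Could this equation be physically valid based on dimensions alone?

No

I (current) has dimensions [I].
F (force) has dimensions [L M T^-2].
B (magnetic field) has dimensions [I^-1 M T^-2].
d (distance) has dimensions [L].

Left side: [L M T^-2]
Right side: [L^2 M T^-2]

The two sides have different dimensions, so the equation is NOT dimensionally consistent.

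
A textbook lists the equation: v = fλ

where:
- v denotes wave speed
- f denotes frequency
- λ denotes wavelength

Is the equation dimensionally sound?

Yes

v (wave speed) has dimensions [L T^-1].
f (frequency) has dimensions [T^-1].
λ (wavelength) has dimensions [L].

Left side: [L T^-1]
Right side: [L T^-1]

Both sides have the same dimensions, so the equation is dimensionally consistent.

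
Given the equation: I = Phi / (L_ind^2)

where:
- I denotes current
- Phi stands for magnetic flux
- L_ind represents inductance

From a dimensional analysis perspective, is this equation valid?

No

I (current) has dimensions [I].
Phi (magnetic flux) has dimensions [I^-1 L^2 M T^-2].
L_ind (inductance) has dimensions [I^-2 L^2 M T^-2].

Left side: [I]
Right side: [I^3 L^-2 M^-1 T^2]

The two sides have different dimensions, so the equation is NOT dimensionally consistent.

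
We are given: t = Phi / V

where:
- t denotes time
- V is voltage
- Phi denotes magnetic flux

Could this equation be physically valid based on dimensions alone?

Yes

t (time) has dimensions [T].
V (voltage) has dimensions [I^-1 L^2 M T^-3].
Phi (magnetic flux) has dimensions [I^-1 L^2 M T^-2].

Left side: [T]
Right side: [T]

Both sides have the same dimensions, so the equation is dimensionally consistent.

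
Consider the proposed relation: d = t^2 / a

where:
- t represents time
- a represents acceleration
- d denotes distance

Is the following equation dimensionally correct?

No

t (time) has dimensions [T].
a (acceleration) has dimensions [L T^-2].
d (distance) has dimensions [L].

Left side: [L]
Right side: [L^-1 T^4]

The two sides have different dimensions, so the equation is NOT dimensionally consistent.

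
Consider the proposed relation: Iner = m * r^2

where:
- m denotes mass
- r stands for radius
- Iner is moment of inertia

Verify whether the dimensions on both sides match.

Yes

m (mass) has dimensions [M].
r (radius) has dimensions [L].
Iner (moment of inertia) has dimensions [L^2 M].

Left side: [L^2 M]
Right side: [L^2 M]

Both sides have the same dimensions, so the equation is dimensionally consistent.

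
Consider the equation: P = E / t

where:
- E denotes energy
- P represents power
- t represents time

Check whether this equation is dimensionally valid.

Yes

E (energy) has dimensions [L^2 M T^-2].
P (power) has dimensions [L^2 M T^-3].
t (time) has dimensions [T].

Left side: [L^2 M T^-3]
Right side: [L^2 M T^-3]

Both sides have the same dimensions, so the equation is dimensionally consistent.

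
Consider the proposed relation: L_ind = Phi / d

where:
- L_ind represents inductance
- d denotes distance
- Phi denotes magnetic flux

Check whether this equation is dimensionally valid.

No

L_ind (inductance) has dimensions [I^-2 L^2 M T^-2].
d (distance) has dimensions [L].
Phi (magnetic flux) has dimensions [I^-1 L^2 M T^-2].

Left side: [I^-2 L^2 M T^-2]
Right side: [I^-1 L M T^-2]

The two sides have different dimensions, so the equation is NOT dimensionally consistent.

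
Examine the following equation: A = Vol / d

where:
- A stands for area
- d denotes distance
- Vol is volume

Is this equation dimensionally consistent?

Yes

A (area) has dimensions [L^2].
d (distance) has dimensions [L].
Vol (volume) has dimensions [L^3].

Left side: [L^2]
Right side: [L^2]

Both sides have the same dimensions, so the equation is dimensionally consistent.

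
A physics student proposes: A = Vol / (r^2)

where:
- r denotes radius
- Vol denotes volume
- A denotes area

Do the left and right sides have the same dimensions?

No

r (radius) has dimensions [L].
Vol (volume) has dimensions [L^3].
A (area) has dimensions [L^2].

Left side: [L^2]
Right side: [L]

The two sides have different dimensions, so the equation is NOT dimensionally consistent.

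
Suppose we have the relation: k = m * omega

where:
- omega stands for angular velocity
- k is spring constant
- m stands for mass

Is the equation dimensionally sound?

No

omega (angular velocity) has dimensions [T^-1].
k (spring constant) has dimensions [M T^-2].
m (mass) has dimensions [M].

Left side: [M T^-2]
Right side: [M T^-1]

The two sides have different dimensions, so the equation is NOT dimensionally consistent.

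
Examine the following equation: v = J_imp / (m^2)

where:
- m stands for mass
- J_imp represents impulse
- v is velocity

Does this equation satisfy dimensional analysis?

No

m (mass) has dimensions [M].
J_imp (impulse) has dimensions [L M T^-1].
v (velocity) has dimensions [L T^-1].

Left side: [L T^-1]
Right side: [L M^-1 T^-1]

The two sides have different dimensions, so the equation is NOT dimensionally consistent.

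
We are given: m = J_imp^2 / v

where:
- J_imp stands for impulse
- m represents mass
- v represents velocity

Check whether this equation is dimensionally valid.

No

J_imp (impulse) has dimensions [L M T^-1].
m (mass) has dimensions [M].
v (velocity) has dimensions [L T^-1].

Left side: [M]
Right side: [L M^2 T^-1]

The two sides have different dimensions, so the equation is NOT dimensionally consistent.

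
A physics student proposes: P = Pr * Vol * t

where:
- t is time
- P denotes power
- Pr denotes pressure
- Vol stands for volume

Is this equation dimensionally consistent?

No

t (time) has dimensions [T].
P (power) has dimensions [L^2 M T^-3].
Pr (pressure) has dimensions [L^-1 M T^-2].
Vol (volume) has dimensions [L^3].

Left side: [L^2 M T^-3]
Right side: [L^2 M T^-1]

The two sides have different dimensions, so the equation is NOT dimensionally consistent.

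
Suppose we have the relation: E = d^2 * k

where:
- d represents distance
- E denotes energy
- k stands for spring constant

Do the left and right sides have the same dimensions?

Yes

d (distance) has dimensions [L].
E (energy) has dimensions [L^2 M T^-2].
k (spring constant) has dimensions [M T^-2].

Left side: [L^2 M T^-2]
Right side: [L^2 M T^-2]

Both sides have the same dimensions, so the equation is dimensionally consistent.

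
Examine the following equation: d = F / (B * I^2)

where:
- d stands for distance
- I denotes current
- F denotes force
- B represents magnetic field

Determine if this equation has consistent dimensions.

No

d (distance) has dimensions [L].
I (current) has dimensions [I].
F (force) has dimensions [L M T^-2].
B (magnetic field) has dimensions [I^-1 M T^-2].

Left side: [L]
Right side: [I^-1 L]

The two sides have different dimensions, so the equation is NOT dimensionally consistent.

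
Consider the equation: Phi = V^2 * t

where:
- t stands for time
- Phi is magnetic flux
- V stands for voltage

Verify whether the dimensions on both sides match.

No

t (time) has dimensions [T].
Phi (magnetic flux) has dimensions [I^-1 L^2 M T^-2].
V (voltage) has dimensions [I^-1 L^2 M T^-3].

Left side: [I^-1 L^2 M T^-2]
Right side: [I^-2 L^4 M^2 T^-5]

The two sides have different dimensions, so the equation is NOT dimensionally consistent.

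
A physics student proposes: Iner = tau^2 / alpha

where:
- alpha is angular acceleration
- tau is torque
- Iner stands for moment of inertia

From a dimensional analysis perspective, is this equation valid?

No

alpha (angular acceleration) has dimensions [T^-2].
tau (torque) has dimensions [L^2 M T^-2].
Iner (moment of inertia) has dimensions [L^2 M].

Left side: [L^2 M]
Right side: [L^4 M^2 T^-2]

The two sides have different dimensions, so the equation is NOT dimensionally consistent.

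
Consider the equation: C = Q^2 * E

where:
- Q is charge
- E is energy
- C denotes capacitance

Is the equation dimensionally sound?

No

Q (charge) has dimensions [I T].
E (energy) has dimensions [L^2 M T^-2].
C (capacitance) has dimensions [I^2 L^-2 M^-1 T^4].

Left side: [I^2 L^-2 M^-1 T^4]
Right side: [I^2 L^2 M]

The two sides have different dimensions, so the equation is NOT dimensionally consistent.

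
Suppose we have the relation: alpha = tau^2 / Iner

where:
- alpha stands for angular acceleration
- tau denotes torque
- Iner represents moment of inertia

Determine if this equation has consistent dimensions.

No

alpha (angular acceleration) has dimensions [T^-2].
tau (torque) has dimensions [L^2 M T^-2].
Iner (moment of inertia) has dimensions [L^2 M].

Left side: [T^-2]
Right side: [L^2 M T^-4]

The two sides have different dimensions, so the equation is NOT dimensionally consistent.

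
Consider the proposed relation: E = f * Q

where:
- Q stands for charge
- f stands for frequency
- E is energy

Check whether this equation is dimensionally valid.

No

Q (charge) has dimensions [I T].
f (frequency) has dimensions [T^-1].
E (energy) has dimensions [L^2 M T^-2].

Left side: [L^2 M T^-2]
Right side: [I]

The two sides have different dimensions, so the equation is NOT dimensionally consistent.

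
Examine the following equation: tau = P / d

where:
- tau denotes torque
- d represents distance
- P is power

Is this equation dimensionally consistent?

No

tau (torque) has dimensions [L^2 M T^-2].
d (distance) has dimensions [L].
P (power) has dimensions [L^2 M T^-3].

Left side: [L^2 M T^-2]
Right side: [L M T^-3]

The two sides have different dimensions, so the equation is NOT dimensionally consistent.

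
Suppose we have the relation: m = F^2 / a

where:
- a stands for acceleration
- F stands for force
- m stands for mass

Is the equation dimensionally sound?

No

a (acceleration) has dimensions [L T^-2].
F (force) has dimensions [L M T^-2].
m (mass) has dimensions [M].

Left side: [M]
Right side: [L M^2 T^-2]

The two sides have different dimensions, so the equation is NOT dimensionally consistent.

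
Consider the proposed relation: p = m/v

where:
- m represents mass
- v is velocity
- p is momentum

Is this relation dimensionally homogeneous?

No

m (mass) has dimensions [M].
v (velocity) has dimensions [L T^-1].
p (momentum) has dimensions [L M T^-1].

Left side: [L M T^-1]
Right side: [L^-1 M T]

The two sides have different dimensions, so the equation is NOT dimensionally consistent.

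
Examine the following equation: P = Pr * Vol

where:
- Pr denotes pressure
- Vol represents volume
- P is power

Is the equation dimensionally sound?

No

Pr (pressure) has dimensions [L^-1 M T^-2].
Vol (volume) has dimensions [L^3].
P (power) has dimensions [L^2 M T^-3].

Left side: [L^2 M T^-3]
Right side: [L^2 M T^-2]

The two sides have different dimensions, so the equation is NOT dimensionally consistent.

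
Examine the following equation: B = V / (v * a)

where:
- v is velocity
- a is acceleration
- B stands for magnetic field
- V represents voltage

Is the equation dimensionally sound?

No

v (velocity) has dimensions [L T^-1].
a (acceleration) has dimensions [L T^-2].
B (magnetic field) has dimensions [I^-1 M T^-2].
V (voltage) has dimensions [I^-1 L^2 M T^-3].

Left side: [I^-1 M T^-2]
Right side: [I^-1 M]

The two sides have different dimensions, so the equation is NOT dimensionally consistent.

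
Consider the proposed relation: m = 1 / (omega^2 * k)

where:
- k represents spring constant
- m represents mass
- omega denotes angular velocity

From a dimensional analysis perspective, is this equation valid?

No

k (spring constant) has dimensions [M T^-2].
m (mass) has dimensions [M].
omega (angular velocity) has dimensions [T^-1].

Left side: [M]
Right side: [M^-1 T^4]

The two sides have different dimensions, so the equation is NOT dimensionally consistent.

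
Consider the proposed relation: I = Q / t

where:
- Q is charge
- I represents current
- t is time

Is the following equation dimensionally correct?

Yes

Q (charge) has dimensions [I T].
I (current) has dimensions [I].
t (time) has dimensions [T].

Left side: [I]
Right side: [I]

Both sides have the same dimensions, so the equation is dimensionally consistent.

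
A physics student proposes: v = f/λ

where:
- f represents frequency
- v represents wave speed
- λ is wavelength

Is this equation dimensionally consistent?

No

f (frequency) has dimensions [T^-1].
v (wave speed) has dimensions [L T^-1].
λ (wavelength) has dimensions [L].

Left side: [L T^-1]
Right side: [L^-1 T^-1]

The two sides have different dimensions, so the equation is NOT dimensionally consistent.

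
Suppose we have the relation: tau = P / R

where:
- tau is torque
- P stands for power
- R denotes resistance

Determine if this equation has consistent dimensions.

No

tau (torque) has dimensions [L^2 M T^-2].
P (power) has dimensions [L^2 M T^-3].
R (resistance) has dimensions [I^-2 L^2 M T^-3].

Left side: [L^2 M T^-2]
Right side: [I^2]

The two sides have different dimensions, so the equation is NOT dimensionally consistent.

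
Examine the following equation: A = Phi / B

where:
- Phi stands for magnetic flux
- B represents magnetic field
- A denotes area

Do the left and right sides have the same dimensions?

Yes

Phi (magnetic flux) has dimensions [I^-1 L^2 M T^-2].
B (magnetic field) has dimensions [I^-1 M T^-2].
A (area) has dimensions [L^2].

Left side: [L^2]
Right side: [L^2]

Both sides have the same dimensions, so the equation is dimensionally consistent.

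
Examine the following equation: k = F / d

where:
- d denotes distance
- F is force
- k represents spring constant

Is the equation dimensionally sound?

Yes

d (distance) has dimensions [L].
F (force) has dimensions [L M T^-2].
k (spring constant) has dimensions [M T^-2].

Left side: [M T^-2]
Right side: [M T^-2]

Both sides have the same dimensions, so the equation is dimensionally consistent.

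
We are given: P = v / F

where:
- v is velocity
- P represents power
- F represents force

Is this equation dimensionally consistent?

No

v (velocity) has dimensions [L T^-1].
P (power) has dimensions [L^2 M T^-3].
F (force) has dimensions [L M T^-2].

Left side: [L^2 M T^-3]
Right side: [M^-1 T]

The two sides have different dimensions, so the equation is NOT dimensionally consistent.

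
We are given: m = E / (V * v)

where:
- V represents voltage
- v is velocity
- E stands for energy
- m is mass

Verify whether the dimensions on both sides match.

No

V (voltage) has dimensions [I^-1 L^2 M T^-3].
v (velocity) has dimensions [L T^-1].
E (energy) has dimensions [L^2 M T^-2].
m (mass) has dimensions [M].

Left side: [M]
Right side: [I L^-1 T^2]

The two sides have different dimensions, so the equation is NOT dimensionally consistent.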